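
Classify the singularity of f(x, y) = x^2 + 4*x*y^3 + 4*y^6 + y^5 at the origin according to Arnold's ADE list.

A4

The Hessian of f at 0 has rank 1. Corank 1: A-series; mu = 4 gives A_4.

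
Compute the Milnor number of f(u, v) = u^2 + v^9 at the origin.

8

The Hessian of f at 0 has rank 1. Corank 1: A-series; mu = 8 gives A_8.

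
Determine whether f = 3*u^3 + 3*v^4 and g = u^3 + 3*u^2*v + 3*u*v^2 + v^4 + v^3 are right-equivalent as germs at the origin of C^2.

Yes.

The Hessian of f at 0 has rank 0. Corank 2; j^3 = 3*u^3 is a perfect cube, so E-series; the 4-jet and mu = 6 give E_6. The Hessian of g at 0 has rank 0. Corank 2; j^3 = (u + v)^3 is a perfect cube, so E-series; the 4-jet and mu = 6 give E_6. Both have type E_6, hence right-equivalent.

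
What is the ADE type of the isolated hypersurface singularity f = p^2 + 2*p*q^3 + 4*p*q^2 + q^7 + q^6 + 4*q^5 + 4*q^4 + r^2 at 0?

A6

The Hessian of f at 0 has rank 2. Corank 1: A-series; mu = 6 gives A_6.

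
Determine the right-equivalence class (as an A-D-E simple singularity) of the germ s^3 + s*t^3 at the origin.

E_7

The Hessian of f at 0 has rank 0. Corank 2; j^3 = s^3 is a perfect cube, so E-series; the 4-jet and mu = 7 give E_7.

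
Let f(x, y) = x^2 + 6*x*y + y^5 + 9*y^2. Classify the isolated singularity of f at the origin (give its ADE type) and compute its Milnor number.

Type A4, Milnor number mu = 4.

The Hessian of f at 0 has rank 1. Corank 1: A-series; mu = 4 gives A_4.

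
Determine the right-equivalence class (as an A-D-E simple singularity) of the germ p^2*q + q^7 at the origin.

The Hessian of f at 0 has rank 0. Corank 2; j^3 = p^2*q has shape L^2 M (L != M), so D-series; mu = 8 gives D_8.

D_{8}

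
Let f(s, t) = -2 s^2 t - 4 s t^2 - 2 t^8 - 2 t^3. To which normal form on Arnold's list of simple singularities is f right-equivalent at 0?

The Hessian of f at 0 has rank 0. Corank 2; j^3 = -2*t*(s + t)^2 has shape L^2 M (L != M), so D-series; mu = 9 gives D_9.

D_9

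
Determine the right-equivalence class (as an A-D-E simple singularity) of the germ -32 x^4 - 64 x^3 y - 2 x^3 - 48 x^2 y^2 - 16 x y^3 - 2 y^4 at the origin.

The Hessian of f at 0 is [[0, 0], [0, 0]] with rank 0, so corank 2. A Groebner basis of the Jacobian ideal J(f) in C{x,y} is {y^4, x*y^2 + y^3/6, x^2}; counting standard monomials gives mu = 6. Corank 2; j^3 = -2*x^3 is a perfect cube, so E-series; the 4-jet and mu = 6 give E_6.

E6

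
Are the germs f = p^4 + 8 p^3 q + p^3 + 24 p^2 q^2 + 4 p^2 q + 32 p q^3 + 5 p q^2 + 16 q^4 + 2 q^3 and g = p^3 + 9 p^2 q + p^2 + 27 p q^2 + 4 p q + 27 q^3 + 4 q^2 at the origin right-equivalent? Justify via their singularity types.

No.

The Hessian of f at 0 has rank 0. Corank 2; j^3 = (p + q)^2*(p + 2*q) has shape L^2 M (L != M), so D-series; mu = 5 gives D_5. The Hessian of g at 0 has rank 1. Corank 1: A-series; mu = 2 gives A_2. f is D_5 but g is A_2, hence not right-equivalent.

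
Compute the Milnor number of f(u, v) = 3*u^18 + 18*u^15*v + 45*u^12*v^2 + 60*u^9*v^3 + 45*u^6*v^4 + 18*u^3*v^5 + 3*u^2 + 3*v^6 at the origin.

5

The Hessian of f at 0 has rank 1. Corank 1: A-series; mu = 5 gives A_5.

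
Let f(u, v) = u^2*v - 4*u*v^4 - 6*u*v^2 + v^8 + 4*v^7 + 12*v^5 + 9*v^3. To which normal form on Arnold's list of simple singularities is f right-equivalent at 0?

The Hessian of f at 0 has rank 0. Corank 2; j^3 = v*(u - 3*v)^2 has shape L^2 M (L != M), so D-series; mu = 9 gives D_9.

D_9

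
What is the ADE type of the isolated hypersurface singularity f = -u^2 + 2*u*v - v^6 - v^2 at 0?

A_5

The Hessian of f at 0 is [[-2, 2], [2, -2]] with rank 1, so corank 1. A Groebner basis of the Jacobian ideal J(f) in C{u,v} is {v^5, u - v}; counting standard monomials gives mu = 5. Corank 1: A-series; mu = 5 gives A_5.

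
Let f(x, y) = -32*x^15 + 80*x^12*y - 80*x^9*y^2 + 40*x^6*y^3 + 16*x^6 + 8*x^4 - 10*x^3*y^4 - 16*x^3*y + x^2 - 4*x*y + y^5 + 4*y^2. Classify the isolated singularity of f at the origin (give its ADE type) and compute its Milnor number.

The Hessian of f at 0 has rank 1. Corank 1: A-series; mu = 4 gives A_4.

Type A_4, Milnor number mu = 4.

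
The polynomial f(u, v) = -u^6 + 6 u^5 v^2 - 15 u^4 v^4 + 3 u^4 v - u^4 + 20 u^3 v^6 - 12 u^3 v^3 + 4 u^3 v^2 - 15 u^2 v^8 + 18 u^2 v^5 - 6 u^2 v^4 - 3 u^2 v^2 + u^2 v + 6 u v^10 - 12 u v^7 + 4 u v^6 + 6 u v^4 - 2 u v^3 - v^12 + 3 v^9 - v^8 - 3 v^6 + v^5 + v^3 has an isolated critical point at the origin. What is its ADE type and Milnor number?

Type D_4, Milnor number mu = 4.

The Hessian of f at 0 is [[0, 0], [0, 0]] with rank 0, so corank 2. A Groebner basis of the Jacobian ideal J(f) in C{u,v} is {v^3, u^2 + 3*v^2, u*v}; counting standard monomials gives mu = 4. Corank 2; j^3 = v*(u^2 + v^2) splits into three distinct lines over C (the quadratic factor has nonzero discriminant), so D_4.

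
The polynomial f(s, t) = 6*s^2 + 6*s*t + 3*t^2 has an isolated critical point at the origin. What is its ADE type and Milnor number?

The Hessian of f at 0 has rank 2. Corank 0: nondegenerate Morse point, so A_1.

Type A_1, Milnor number mu = 1.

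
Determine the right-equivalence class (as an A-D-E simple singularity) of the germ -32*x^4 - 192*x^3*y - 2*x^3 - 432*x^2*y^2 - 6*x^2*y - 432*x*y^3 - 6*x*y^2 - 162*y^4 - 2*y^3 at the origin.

E_6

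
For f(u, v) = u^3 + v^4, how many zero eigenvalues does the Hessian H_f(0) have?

2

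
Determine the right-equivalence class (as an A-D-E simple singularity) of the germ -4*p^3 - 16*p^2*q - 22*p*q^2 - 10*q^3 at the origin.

D4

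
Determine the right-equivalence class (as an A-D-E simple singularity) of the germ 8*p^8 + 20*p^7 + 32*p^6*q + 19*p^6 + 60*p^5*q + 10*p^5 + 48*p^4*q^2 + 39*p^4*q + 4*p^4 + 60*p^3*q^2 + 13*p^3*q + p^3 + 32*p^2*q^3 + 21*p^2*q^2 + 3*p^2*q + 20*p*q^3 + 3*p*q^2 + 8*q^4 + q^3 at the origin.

E7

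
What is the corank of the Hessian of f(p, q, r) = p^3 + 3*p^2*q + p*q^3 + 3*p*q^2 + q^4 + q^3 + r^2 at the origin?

2

Hessian at 0 has rank 1.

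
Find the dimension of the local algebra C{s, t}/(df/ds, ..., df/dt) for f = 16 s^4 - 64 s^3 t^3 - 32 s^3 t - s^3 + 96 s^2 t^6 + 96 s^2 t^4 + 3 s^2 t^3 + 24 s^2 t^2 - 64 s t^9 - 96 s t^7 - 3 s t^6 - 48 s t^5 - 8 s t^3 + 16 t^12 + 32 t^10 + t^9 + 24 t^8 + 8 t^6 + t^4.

6

The Hessian of f at 0 has rank 0. Corank 2; j^3 = -s^3 is a perfect cube, so E-series; the 4-jet and mu = 6 give E_6.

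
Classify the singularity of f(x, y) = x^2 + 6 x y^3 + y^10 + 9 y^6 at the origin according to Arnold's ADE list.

A_{9}

The Hessian of f at 0 has rank 1. Corank 1: A-series; mu = 9 gives A_9.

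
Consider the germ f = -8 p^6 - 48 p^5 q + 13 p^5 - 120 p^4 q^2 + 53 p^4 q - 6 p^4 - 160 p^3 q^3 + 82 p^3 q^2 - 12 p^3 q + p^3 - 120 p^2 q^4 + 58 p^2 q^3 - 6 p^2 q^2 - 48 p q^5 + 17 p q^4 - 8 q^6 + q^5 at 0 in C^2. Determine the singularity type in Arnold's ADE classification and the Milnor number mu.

Type E_8, Milnor number mu = 8.

The Hessian of f at 0 has rank 0. Corank 2; j^3 = p^3 is a perfect cube, so E-series; the 5-jet and mu = 8 give E_8.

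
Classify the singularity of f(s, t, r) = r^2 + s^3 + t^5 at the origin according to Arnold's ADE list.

The Hessian of f at 0 has rank 1. Corank 2; j^3 = s^3 is a perfect cube, so E-series; the 5-jet and mu = 8 give E_8.

E_{8}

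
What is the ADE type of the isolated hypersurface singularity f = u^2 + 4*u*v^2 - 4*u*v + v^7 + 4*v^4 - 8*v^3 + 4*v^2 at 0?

The Hessian of f at 0 is [[2, -4], [-4, 8]] with rank 1, so corank 1. A Groebner basis of the Jacobian ideal J(f) in C{u,v} is {u^3 - 6*u^2*v - 6*u^2 + 16*u*v + 4*u - 8*v, u/2 + v^2 - v}; counting standard monomials gives mu = 6. Corank 1: A-series; mu = 6 gives A_6.

A6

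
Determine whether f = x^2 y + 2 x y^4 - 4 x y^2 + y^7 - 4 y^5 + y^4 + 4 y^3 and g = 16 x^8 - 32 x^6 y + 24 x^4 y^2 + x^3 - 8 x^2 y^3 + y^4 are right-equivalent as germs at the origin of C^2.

No.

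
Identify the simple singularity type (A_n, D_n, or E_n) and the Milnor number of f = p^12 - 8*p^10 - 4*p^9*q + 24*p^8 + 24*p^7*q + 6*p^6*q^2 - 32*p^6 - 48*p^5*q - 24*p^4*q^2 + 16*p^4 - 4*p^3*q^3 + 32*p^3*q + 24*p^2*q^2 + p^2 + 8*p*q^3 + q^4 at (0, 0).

Type A3, Milnor number mu = 3.

The Hessian of f at 0 is [[2, 0], [0, 0]] with rank 1, so corank 1. A Groebner basis of the Jacobian ideal J(f) in C{p,q} is {q^3, p}; counting standard monomials gives mu = 3. Corank 1: A-series; mu = 3 gives A_3.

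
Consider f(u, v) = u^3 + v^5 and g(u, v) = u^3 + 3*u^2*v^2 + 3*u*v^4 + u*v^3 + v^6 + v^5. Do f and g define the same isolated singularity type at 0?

No.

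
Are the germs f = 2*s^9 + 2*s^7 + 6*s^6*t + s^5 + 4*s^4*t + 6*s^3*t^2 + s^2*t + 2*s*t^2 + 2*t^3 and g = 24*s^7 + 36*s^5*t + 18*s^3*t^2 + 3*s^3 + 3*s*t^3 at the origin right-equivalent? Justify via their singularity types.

No.

The Hessian of f at 0 has rank 0. Corank 2; j^3 = t*(s^2 + 2*s*t + 2*t^2) splits into three distinct lines over C (the quadratic factor has nonzero discriminant), so D_4. The Hessian of g at 0 has rank 0. Corank 2; j^3 = 3*s^3 is a perfect cube, so E-series; the 4-jet and mu = 7 give E_7. f is D_4 but g is E_7, hence not right-equivalent.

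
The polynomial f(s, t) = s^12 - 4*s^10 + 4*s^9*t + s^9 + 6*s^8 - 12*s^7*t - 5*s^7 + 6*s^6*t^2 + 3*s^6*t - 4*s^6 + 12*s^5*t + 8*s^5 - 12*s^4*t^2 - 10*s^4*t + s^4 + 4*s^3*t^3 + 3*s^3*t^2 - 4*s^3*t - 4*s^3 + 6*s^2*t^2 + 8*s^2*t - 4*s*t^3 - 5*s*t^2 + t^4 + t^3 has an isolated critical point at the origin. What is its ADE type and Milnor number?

The Hessian of f at 0 has rank 0. Corank 2; j^3 = -(s - t)*(2*s - t)^2 has shape L^2 M (L != M), so D-series; mu = 5 gives D_5.

Type D_5, Milnor number mu = 5.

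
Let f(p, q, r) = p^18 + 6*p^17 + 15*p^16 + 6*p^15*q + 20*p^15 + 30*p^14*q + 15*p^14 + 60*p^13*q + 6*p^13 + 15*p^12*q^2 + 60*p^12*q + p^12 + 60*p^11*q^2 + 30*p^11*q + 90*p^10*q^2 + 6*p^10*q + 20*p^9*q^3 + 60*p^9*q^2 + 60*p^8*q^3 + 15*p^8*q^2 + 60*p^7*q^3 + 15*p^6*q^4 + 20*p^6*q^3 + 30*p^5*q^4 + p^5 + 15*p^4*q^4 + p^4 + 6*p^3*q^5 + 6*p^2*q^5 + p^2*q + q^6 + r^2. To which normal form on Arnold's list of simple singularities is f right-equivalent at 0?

The Hessian of f at 0 has rank 1. Corank 2; j^3 = p^2*q has shape L^2 M (L != M), so D-series; mu = 7 gives D_7.

D_{7}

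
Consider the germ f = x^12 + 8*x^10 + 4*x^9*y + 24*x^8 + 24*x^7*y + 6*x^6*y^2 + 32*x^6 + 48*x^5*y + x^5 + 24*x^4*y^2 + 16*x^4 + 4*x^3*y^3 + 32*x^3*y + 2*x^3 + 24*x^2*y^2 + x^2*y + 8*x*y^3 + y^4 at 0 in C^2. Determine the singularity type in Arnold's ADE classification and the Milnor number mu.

Type D5, Milnor number mu = 5.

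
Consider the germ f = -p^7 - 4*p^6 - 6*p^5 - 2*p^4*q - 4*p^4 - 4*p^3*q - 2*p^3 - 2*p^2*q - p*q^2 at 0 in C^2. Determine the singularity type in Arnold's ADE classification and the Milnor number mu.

The Hessian of f at 0 is [[0, 0], [0, 0]] with rank 0, so corank 2. A Groebner basis of the Jacobian ideal J(f) in C{p,q} is {q^3, p^2 + q^2/2, p*q - q^2/2}; counting standard monomials gives mu = 4. Corank 2; j^3 = -p*(2*p^2 + 2*p*q + q^2) splits into three distinct lines over C (the quadratic factor has nonzero discriminant), so D_4.

Type D_4, Milnor number mu = 4.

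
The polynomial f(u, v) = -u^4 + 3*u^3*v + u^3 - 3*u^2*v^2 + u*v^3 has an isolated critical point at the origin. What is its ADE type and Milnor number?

Type E7, Milnor number mu = 7.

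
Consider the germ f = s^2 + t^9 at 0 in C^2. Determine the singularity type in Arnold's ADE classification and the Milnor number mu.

Type A8, Milnor number mu = 8.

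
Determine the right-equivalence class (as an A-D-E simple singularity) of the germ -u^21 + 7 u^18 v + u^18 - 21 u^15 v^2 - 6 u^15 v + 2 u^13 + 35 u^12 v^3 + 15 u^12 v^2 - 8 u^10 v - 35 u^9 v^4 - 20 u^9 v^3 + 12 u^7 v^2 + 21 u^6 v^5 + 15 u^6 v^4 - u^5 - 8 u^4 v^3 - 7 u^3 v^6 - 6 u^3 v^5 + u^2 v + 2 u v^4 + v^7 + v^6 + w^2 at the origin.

The Hessian of f at 0 has rank 1. Corank 2; j^3 = u^2*v has shape L^2 M (L != M), so D-series; mu = 7 gives D_7.

D_7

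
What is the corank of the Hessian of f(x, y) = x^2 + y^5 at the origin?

1

The Hessian at 0 is [[2, 0], [0, 0]] of rank 1; hence corank 1.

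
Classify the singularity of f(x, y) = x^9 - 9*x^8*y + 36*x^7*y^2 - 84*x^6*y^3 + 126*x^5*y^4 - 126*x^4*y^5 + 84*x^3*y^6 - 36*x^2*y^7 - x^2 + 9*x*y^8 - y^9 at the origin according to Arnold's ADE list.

A_{8}

The Hessian of f at 0 is [[-2, 0], [0, 0]] with rank 1, so corank 1. A Groebner basis of the Jacobian ideal J(f) in C{x,y} is {y^8, x}; counting standard monomials gives mu = 8. Corank 1: A-series; mu = 8 gives A_8.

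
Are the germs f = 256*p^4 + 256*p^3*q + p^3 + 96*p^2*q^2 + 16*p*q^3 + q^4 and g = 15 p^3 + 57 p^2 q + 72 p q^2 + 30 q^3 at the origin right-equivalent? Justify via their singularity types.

No.

The Hessian of f at 0 has rank 0. Corank 2; j^3 = p^3 is a perfect cube, so E-series; the 4-jet and mu = 6 give E_6. The Hessian of g at 0 has rank 0. Corank 2; j^3 = 3*(p + q)*(5*p^2 + 14*p*q + 10*q^2) splits into three distinct lines over C (the quadratic factor has nonzero discriminant), so D_4. f is E_6 but g is D_4, hence not right-equivalent.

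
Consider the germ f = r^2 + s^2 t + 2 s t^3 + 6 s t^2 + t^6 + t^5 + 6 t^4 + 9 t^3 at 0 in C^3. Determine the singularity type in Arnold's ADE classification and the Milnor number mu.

Type D_7, Milnor number mu = 7.

The Hessian of f at 0 has rank 1. Corank 2; j^3 = t*(s + 3*t)^2 has shape L^2 M (L != M), so D-series; mu = 7 gives D_7.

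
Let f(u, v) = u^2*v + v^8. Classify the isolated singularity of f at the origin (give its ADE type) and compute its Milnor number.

The Hessian of f at 0 has rank 0. Corank 2; j^3 = u^2*v has shape L^2 M (L != M), so D-series; mu = 9 gives D_9.

Type D_{9}, Milnor number mu = 9.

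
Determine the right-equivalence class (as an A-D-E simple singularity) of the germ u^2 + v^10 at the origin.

A9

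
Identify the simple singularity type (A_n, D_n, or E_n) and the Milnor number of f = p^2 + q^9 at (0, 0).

The Hessian of f at 0 has rank 1. Corank 1: A-series; mu = 8 gives A_8.

Type A_{8}, Milnor number mu = 8.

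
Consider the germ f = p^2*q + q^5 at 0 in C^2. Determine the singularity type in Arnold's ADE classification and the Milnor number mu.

Type D_6, Milnor number mu = 6.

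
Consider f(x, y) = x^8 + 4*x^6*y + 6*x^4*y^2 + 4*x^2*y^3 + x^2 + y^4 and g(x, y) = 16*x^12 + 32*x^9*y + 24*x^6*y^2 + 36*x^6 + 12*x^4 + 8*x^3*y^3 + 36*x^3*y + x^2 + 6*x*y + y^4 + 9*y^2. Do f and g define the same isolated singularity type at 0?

Yes.

The Hessian of f at 0 has rank 1. Corank 1: A-series; mu = 3 gives A_3. The Hessian of g at 0 has rank 1. Corank 1: A-series; mu = 3 gives A_3. Both have type A_3, hence right-equivalent.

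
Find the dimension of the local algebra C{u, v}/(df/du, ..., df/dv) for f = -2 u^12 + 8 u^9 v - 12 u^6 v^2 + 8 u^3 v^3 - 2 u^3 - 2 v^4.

The Hessian of f at 0 has rank 0. Corank 2; j^3 = -2*u^3 is a perfect cube, so E-series; the 4-jet and mu = 6 give E_6.

6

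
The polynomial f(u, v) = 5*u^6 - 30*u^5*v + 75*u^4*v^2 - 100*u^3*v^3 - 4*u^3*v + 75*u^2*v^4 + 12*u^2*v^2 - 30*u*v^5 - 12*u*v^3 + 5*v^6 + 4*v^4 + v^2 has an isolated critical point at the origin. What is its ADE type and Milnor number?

Type A_{5}, Milnor number mu = 5.

The Hessian of f at 0 has rank 1. Corank 1: A-series; mu = 5 gives A_5.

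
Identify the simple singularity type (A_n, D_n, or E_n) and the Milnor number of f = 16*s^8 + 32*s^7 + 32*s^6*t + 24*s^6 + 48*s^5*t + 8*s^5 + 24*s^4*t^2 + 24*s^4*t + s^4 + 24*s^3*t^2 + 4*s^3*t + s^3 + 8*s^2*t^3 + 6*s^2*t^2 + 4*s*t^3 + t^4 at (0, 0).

Type E_6, Milnor number mu = 6.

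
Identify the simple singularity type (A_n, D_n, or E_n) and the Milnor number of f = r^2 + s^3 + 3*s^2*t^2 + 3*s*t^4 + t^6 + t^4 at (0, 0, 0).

Type E_{6}, Milnor number mu = 6.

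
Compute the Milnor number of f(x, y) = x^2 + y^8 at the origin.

7

The Hessian of f at 0 is [[2, 0], [0, 0]] with rank 1, so corank 1. A Groebner basis of the Jacobian ideal J(f) in C{x,y} is {y^7, x}; counting standard monomials gives mu = 7. Corank 1: A-series; mu = 7 gives A_7.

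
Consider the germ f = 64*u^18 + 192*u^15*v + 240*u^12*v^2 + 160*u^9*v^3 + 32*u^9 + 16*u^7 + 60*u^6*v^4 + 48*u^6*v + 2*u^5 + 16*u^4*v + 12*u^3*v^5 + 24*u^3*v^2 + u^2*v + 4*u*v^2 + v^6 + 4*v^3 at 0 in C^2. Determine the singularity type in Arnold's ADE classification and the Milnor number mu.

Type D_7, Milnor number mu = 7.

The Hessian of f at 0 has rank 0. Corank 2; j^3 = v*(u + 2*v)^2 has shape L^2 M (L != M), so D-series; mu = 7 gives D_7.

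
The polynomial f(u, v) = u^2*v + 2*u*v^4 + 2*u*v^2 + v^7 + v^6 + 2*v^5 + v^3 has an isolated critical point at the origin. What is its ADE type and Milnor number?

Type D_7, Milnor number mu = 7.

The Hessian of f at 0 has rank 0. Corank 2; j^3 = v*(u + v)^2 has shape L^2 M (L != M), so D-series; mu = 7 gives D_7.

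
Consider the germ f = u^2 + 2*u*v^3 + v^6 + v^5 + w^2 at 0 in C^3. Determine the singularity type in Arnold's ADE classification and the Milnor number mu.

The Hessian of f at 0 is [[2, 0, 0], [0, 0, 0], [0, 0, 2]] with rank 2, so corank 1. A Groebner basis of the Jacobian ideal J(f) in C{u,v,w} is {u + v^3, u^2, u*v, w}; counting standard monomials gives mu = 4. Corank 1: A-series; mu = 4 gives A_4.

Type A_4, Milnor number mu = 4.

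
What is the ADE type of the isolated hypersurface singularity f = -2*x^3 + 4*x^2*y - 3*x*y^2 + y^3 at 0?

The Hessian of f at 0 has rank 0. Corank 2; j^3 = -(x - y)*(2*x^2 - 2*x*y + y^2) splits into three distinct lines over C (the quadratic factor has nonzero discriminant), so D_4.

D4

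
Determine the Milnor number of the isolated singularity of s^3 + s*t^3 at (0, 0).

The Hessian of f at 0 has rank 0. Corank 2; j^3 = s^3 is a perfect cube, so E-series; the 4-jet and mu = 7 give E_7.

7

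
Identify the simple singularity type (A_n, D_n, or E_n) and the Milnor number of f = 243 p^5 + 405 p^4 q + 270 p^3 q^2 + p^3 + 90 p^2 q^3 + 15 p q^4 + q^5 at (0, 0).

The Hessian of f at 0 has rank 0. Corank 2; j^3 = p^3 is a perfect cube, so E-series; the 5-jet and mu = 8 give E_8.

Type E8, Milnor number mu = 8.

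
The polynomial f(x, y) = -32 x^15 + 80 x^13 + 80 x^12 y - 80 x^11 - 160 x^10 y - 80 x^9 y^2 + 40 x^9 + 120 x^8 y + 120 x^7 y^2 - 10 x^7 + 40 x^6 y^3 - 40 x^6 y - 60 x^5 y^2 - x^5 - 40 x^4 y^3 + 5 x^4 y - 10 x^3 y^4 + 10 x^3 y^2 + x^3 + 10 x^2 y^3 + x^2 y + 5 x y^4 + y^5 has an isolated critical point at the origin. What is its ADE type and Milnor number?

Type D_{6}, Milnor number mu = 6.

The Hessian of f at 0 has rank 0. Corank 2; j^3 = x^2*(x + y) has shape L^2 M (L != M), so D-series; mu = 6 gives D_6.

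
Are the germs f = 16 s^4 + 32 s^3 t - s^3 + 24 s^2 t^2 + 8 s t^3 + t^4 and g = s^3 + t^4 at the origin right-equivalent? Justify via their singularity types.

Yes.

The Hessian of f at 0 is [[0, 0], [0, 0]] with rank 0, so corank 2. A Groebner basis of the Jacobian ideal J(f) in C{s,t} is {t^4, s*t^2 + t^3/6, s^2}; counting standard monomials gives mu = 6. Corank 2; j^3 = -s^3 is a perfect cube, so E-series; the 4-jet and mu = 6 give E_6. The Hessian of g at 0 is [[0, 0], [0, 0]] with rank 0, so corank 2. A Groebner basis of the Jacobian ideal J(g) in C{s,t} is {t^3, s^2}; counting standard monomials gives mu = 6. Corank 2; j^3 = s^3 is a perfect cube, so E-series; the 4-jet and mu = 6 give E_6. Both have type E_6, hence right-equivalent.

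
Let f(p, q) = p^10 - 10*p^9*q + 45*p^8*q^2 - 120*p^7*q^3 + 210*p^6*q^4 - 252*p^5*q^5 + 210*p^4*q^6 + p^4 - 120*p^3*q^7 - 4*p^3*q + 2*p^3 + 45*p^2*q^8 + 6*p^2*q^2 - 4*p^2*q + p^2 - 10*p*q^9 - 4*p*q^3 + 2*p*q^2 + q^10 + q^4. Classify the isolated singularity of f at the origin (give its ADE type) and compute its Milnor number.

Type A_9, Milnor number mu = 9.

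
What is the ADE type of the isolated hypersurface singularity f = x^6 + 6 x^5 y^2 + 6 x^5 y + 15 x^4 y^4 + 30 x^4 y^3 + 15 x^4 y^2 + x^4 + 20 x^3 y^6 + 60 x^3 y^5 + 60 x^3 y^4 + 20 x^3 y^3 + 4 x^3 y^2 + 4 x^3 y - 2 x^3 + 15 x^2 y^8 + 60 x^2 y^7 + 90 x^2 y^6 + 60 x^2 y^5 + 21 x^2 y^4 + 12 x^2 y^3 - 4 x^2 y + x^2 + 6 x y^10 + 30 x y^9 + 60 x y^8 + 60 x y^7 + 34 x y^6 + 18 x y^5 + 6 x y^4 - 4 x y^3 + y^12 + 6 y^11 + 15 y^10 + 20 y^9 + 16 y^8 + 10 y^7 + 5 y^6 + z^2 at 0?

A_{5}

The Hessian of f at 0 has rank 2. Corank 1: A-series; mu = 5 gives A_5.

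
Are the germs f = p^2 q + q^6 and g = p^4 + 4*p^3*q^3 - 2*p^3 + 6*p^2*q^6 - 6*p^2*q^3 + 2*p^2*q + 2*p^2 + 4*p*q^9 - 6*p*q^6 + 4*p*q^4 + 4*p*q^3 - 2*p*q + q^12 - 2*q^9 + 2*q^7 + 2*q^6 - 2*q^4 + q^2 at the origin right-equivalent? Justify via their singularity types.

The Hessian of f at 0 has rank 0. Corank 2; j^3 = p^2*q has shape L^2 M (L != M), so D-series; mu = 7 gives D_7. The Hessian of g at 0 has rank 2. Corank 0: nondegenerate Morse point, so A_1. f is D_7 but g is A_1, hence not right-equivalent.

No.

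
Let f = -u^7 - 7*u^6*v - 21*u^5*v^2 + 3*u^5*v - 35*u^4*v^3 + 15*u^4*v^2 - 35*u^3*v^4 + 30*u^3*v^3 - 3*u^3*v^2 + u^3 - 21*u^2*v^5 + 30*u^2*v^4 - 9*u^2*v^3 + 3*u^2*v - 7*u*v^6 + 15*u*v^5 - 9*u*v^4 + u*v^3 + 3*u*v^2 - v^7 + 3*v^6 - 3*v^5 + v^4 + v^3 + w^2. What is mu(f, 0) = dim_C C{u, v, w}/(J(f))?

7

The Hessian of f at 0 has rank 1. Corank 2; j^3 = (u + v)^3 is a perfect cube, so E-series; the 4-jet and mu = 7 give E_7.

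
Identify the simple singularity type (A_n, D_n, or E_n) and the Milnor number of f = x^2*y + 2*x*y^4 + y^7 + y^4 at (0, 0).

The Hessian of f at 0 has rank 0. Corank 2; j^3 = x^2*y has shape L^2 M (L != M), so D-series; mu = 5 gives D_5.

Type D5, Milnor number mu = 5.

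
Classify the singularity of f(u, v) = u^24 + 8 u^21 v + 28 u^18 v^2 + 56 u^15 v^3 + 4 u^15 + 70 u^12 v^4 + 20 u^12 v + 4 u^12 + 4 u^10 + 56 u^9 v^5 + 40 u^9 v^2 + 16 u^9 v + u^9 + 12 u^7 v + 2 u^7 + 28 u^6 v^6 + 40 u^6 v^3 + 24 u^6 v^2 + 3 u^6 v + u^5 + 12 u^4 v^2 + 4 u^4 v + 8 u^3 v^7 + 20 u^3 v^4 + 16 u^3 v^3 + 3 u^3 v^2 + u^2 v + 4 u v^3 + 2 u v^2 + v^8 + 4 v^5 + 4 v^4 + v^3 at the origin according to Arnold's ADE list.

D9

The Hessian of f at 0 has rank 0. Corank 2; j^3 = v*(u + v)^2 has shape L^2 M (L != M), so D-series; mu = 9 gives D_9.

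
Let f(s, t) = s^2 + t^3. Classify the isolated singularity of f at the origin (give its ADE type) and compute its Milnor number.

Type A_2, Milnor number mu = 2.

The Hessian of f at 0 has rank 1. Corank 1: A-series; mu = 2 gives A_2.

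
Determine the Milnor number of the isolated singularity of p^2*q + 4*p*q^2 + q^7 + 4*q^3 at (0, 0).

The Hessian of f at 0 is [[0, 0], [0, 0]] with rank 0, so corank 2. A Groebner basis of the Jacobian ideal J(f) in C{p,q} is {p^2/7 + q^6 - 4*q^2/7, p^3 + 8*q^3, p*q + 2*q^2}; counting standard monomials gives mu = 8. Corank 2; j^3 = q*(p + 2*q)^2 has shape L^2 M (L != M), so D-series; mu = 8 gives D_8.

8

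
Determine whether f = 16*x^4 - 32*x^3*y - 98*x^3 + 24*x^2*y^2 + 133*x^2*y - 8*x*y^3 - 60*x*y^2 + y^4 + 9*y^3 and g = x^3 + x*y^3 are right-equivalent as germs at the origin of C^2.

The Hessian of f at 0 has rank 0. Corank 2; j^3 = -(2*x - y)*(7*x - 3*y)^2 has shape L^2 M (L != M), so D-series; mu = 5 gives D_5. The Hessian of g at 0 has rank 0. Corank 2; j^3 = x^3 is a perfect cube, so E-series; the 4-jet and mu = 7 give E_7. f is D_5 but g is E_7, hence not right-equivalent.

No.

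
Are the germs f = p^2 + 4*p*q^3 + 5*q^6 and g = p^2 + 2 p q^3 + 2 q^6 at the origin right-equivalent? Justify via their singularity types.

Yes.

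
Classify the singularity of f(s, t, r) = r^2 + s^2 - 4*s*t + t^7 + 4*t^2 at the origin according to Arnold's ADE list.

A_6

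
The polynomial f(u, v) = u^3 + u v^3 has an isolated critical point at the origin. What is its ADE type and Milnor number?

The Hessian of f at 0 is [[0, 0], [0, 0]] with rank 0, so corank 2. A Groebner basis of the Jacobian ideal J(f) in C{u,v} is {u^3, u*v^2, 3*u^2 + v^3}; counting standard monomials gives mu = 7. Corank 2; j^3 = u^3 is a perfect cube, so E-series; the 4-jet and mu = 7 give E_7.

Type E7, Milnor number mu = 7.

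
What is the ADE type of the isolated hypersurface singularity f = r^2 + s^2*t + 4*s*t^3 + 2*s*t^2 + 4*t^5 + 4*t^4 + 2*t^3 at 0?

The Hessian of f at 0 has rank 1. Corank 2; j^3 = t*(s^2 + 2*s*t + 2*t^2) splits into three distinct lines over C (the quadratic factor has nonzero discriminant), so D_4.

D_{4}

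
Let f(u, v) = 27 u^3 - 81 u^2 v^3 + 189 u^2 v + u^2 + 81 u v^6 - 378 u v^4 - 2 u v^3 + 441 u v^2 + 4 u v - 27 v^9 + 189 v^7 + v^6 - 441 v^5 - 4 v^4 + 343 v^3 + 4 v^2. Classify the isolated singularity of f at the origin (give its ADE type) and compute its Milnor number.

Type A_{2}, Milnor number mu = 2.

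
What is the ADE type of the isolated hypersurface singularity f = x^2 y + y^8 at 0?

D_9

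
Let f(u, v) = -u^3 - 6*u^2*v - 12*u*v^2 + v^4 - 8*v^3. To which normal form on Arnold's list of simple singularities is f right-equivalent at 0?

The Hessian of f at 0 has rank 0. Corank 2; j^3 = -(u + 2*v)^3 is a perfect cube, so E-series; the 4-jet and mu = 6 give E_6.

E_{6}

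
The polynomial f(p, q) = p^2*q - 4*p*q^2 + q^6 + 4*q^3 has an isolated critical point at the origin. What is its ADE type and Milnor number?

Type D7, Milnor number mu = 7.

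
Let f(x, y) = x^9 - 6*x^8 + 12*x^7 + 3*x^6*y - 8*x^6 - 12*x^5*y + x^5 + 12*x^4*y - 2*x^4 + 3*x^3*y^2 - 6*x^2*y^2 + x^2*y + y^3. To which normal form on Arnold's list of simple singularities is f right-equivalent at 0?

The Hessian of f at 0 has rank 0. Corank 2; j^3 = y*(x^2 + y^2) splits into three distinct lines over C (the quadratic factor has nonzero discriminant), so D_4.

D_{4}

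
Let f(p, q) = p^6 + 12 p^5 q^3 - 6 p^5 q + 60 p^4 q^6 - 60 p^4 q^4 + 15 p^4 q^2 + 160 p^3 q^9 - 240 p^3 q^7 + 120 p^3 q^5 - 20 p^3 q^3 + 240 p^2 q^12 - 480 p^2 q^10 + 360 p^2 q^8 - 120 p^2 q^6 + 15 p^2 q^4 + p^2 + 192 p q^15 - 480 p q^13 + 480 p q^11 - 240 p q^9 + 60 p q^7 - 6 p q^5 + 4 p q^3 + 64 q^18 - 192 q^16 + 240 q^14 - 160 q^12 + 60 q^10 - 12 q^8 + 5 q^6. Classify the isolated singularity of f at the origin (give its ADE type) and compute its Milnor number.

Type A5, Milnor number mu = 5.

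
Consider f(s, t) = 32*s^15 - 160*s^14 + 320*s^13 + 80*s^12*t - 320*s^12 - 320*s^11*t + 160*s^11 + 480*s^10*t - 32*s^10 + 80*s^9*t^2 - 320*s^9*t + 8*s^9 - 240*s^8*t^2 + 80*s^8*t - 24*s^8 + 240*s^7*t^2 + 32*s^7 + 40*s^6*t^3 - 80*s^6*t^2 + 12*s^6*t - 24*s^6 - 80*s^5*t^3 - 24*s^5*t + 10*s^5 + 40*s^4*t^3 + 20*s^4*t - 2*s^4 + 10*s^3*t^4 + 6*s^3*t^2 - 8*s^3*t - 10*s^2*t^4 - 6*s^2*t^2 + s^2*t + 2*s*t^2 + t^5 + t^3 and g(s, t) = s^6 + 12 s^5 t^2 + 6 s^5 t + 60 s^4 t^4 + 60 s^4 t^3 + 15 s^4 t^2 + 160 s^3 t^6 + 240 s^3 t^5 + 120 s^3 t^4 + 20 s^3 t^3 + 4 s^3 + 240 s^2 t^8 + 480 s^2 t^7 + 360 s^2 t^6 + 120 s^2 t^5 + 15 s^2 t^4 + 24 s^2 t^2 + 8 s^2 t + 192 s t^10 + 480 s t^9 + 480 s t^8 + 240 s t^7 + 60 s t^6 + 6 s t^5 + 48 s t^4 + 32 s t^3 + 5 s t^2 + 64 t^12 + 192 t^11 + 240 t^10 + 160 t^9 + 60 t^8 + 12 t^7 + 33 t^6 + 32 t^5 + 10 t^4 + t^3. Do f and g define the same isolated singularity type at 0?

No.

The Hessian of f at 0 is [[0, 0], [0, 0]] with rank 0, so corank 2. A Groebner basis of the Jacobian ideal J(f) in C{s,t} is {s^3 + 3*s^2 + 13*s*t/2 + 7*t^2/2, s^2*t - s^2 - 5*s*t/2 - 3*t^2/2, -s^2 + s*t^2 - 3*s*t/2 - t^2/2, 3*s^2 + 11*s*t/2 + t^3 + 5*t^2/2}; counting standard monomials gives mu = 6. Corank 2; j^3 = t*(s + t)^2 has shape L^2 M (L != M), so D-series; mu = 6 gives D_6. The Hessian of g at 0 is [[0, 0], [0, 0]] with rank 0, so corank 2. A Groebner basis of the Jacobian ideal J(g) in C{s,t} is {-s^2/4 - 3*s*t/8 + t^4 - t^3/4 - t^2/8, s^3 + 3*s^2/8 + 1033*s*t/16 + 257*t^3/2 + 515*t^2/16, s^2*t - s^2/2 - 521*s*t/12 - 1033*t^3/12 - 259*t^2/12, s^2/2 + s*t^2 + 3*s*t/4 + t^3 + t^2/4}; counting standard monomials gives mu = 7. Corank 2; j^3 = (s + t)*(2*s + t)^2 has shape L^2 M (L != M), so D-series; mu = 7 gives D_7. f is D_6 but g is D_7, hence not right-equivalent.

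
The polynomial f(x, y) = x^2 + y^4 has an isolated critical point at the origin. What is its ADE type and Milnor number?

The Hessian of f at 0 has rank 1. Corank 1: A-series; mu = 3 gives A_3.

Type A_3, Milnor number mu = 3.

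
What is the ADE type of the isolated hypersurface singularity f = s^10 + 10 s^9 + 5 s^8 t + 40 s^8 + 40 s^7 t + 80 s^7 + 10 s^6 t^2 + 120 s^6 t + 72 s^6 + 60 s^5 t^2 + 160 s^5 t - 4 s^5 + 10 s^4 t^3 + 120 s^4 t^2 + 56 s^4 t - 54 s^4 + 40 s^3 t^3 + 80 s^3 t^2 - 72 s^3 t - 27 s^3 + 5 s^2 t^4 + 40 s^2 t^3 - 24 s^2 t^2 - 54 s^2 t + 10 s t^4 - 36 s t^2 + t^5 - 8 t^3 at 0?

E_{8}

The Hessian of f at 0 is [[0, 0], [0, 0]] with rank 0, so corank 2. A Groebner basis of the Jacobian ideal J(f) in C{s,t} is {-729*s^2/128 + s*t^3 - 27*s*t^2/8 - 243*s*t/32 - 9*t^3/4 - 81*t^2/32, 729*s^2/80 + 27*s*t^2/5 + 243*s*t/20 + t^4 + 18*t^3/5 + 81*t^2/20, s^3 + 9*s^2/20 - 16*s*t^2/15 + 3*s*t/5 - 56*t^3/135 + t^2/5, s^2*t - 9*s^2/40 + 6*s*t^2/5 - 3*s*t/10 + 16*t^3/45 - t^2/10}; counting standard monomials gives mu = 8. Corank 2; j^3 = -(3*s + 2*t)^3 is a perfect cube, so E-series; the 5-jet and mu = 8 give E_8.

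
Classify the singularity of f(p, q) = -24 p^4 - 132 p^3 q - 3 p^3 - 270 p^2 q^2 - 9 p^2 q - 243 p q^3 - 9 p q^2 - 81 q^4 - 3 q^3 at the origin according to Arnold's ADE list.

E_7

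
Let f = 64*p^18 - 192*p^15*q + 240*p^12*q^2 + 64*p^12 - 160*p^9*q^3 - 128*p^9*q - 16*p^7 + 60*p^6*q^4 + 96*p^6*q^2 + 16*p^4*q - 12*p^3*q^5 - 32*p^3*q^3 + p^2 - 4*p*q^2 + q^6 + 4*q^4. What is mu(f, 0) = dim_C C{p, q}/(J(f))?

5

The Hessian of f at 0 has rank 1. Corank 1: A-series; mu = 5 gives A_5.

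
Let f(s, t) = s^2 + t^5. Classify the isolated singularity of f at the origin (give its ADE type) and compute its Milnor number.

Type A4, Milnor number mu = 4.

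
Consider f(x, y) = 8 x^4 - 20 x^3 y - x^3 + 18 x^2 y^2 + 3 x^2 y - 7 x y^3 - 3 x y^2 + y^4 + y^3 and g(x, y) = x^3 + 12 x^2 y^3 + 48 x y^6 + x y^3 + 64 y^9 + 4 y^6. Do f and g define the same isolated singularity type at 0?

Yes.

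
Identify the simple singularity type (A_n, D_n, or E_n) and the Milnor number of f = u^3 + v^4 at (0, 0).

Type E_{6}, Milnor number mu = 6.

The Hessian of f at 0 has rank 0. Corank 2; j^3 = u^3 is a perfect cube, so E-series; the 4-jet and mu = 6 give E_6.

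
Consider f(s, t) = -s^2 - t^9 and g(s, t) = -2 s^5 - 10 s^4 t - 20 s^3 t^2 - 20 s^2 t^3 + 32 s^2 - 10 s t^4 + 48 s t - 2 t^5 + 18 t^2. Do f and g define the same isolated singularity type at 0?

The Hessian of f at 0 has rank 1. Corank 1: A-series; mu = 8 gives A_8. The Hessian of g at 0 has rank 1. Corank 1: A-series; mu = 4 gives A_4. f is A_8 but g is A_4, hence not right-equivalent.

No.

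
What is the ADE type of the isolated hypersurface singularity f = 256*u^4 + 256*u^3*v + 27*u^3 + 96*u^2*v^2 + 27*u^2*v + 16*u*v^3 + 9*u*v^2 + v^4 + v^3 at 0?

E_6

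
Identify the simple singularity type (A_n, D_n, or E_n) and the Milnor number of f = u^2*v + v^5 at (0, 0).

The Hessian of f at 0 has rank 0. Corank 2; j^3 = u^2*v has shape L^2 M (L != M), so D-series; mu = 6 gives D_6.

Type D_{6}, Milnor number mu = 6.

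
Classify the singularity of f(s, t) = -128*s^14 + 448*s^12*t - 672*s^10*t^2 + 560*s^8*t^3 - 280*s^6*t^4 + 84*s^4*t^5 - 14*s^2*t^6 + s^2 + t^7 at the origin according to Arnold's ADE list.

The Hessian of f at 0 has rank 1. Corank 1: A-series; mu = 6 gives A_6.

A6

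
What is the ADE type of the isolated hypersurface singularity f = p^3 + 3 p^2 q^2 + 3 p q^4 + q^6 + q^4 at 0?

E_6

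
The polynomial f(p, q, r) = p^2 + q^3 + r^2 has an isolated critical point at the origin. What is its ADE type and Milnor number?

Type A2, Milnor number mu = 2.

The Hessian of f at 0 has rank 2. Corank 1: A-series; mu = 2 gives A_2.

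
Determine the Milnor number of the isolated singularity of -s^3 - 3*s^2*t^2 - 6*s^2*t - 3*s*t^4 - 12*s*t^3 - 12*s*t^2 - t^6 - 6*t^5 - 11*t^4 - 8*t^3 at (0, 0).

The Hessian of f at 0 has rank 0. Corank 2; j^3 = -(s + 2*t)^3 is a perfect cube, so E-series; the 4-jet and mu = 6 give E_6.

6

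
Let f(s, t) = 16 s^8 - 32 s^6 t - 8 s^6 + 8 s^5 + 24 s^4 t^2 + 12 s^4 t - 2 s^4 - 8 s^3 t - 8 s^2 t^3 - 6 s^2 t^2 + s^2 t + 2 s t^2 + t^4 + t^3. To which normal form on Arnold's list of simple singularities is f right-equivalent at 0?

D_5

The Hessian of f at 0 is [[0, 0], [0, 0]] with rank 0, so corank 2. A Groebner basis of the Jacobian ideal J(f) in C{s,t} is {s*t^2 + s*t/2 + t^2/2, -s*t/2 + t^3 - t^2/2, s^2 + 4*s*t + 3*t^2}; counting standard monomials gives mu = 5. Corank 2; j^3 = t*(s + t)^2 has shape L^2 M (L != M), so D-series; mu = 5 gives D_5.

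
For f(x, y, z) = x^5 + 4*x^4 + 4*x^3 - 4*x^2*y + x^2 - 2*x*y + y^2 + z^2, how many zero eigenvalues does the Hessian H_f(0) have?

1

The Hessian at 0 is [[2, -2, 0], [-2, 2, 0], [0, 0, 2]] of rank 2; hence corank 1.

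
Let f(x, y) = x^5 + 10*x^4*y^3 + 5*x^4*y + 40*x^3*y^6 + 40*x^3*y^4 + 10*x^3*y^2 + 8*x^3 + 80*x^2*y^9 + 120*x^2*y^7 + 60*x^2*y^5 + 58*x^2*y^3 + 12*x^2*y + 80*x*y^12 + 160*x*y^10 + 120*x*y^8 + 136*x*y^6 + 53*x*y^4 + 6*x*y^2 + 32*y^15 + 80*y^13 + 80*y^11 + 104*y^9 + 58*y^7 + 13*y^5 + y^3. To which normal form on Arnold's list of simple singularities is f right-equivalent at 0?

E8

The Hessian of f at 0 has rank 0. Corank 2; j^3 = (2*x + y)^3 is a perfect cube, so E-series; the 5-jet and mu = 8 give E_8.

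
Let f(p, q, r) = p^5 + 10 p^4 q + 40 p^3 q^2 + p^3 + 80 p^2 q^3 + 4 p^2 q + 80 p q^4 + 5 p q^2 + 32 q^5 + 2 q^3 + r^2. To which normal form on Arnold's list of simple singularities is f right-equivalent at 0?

D_{6}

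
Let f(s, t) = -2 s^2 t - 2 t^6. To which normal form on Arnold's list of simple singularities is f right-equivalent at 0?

The Hessian of f at 0 has rank 0. Corank 2; j^3 = -2*s^2*t has shape L^2 M (L != M), so D-series; mu = 7 gives D_7.

D_{7}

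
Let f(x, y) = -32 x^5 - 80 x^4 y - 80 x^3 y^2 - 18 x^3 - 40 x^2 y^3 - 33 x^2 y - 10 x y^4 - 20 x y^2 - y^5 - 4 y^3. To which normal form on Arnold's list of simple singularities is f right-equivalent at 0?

The Hessian of f at 0 has rank 0. Corank 2; j^3 = -(2*x + y)*(3*x + 2*y)^2 has shape L^2 M (L != M), so D-series; mu = 6 gives D_6.

D_{6}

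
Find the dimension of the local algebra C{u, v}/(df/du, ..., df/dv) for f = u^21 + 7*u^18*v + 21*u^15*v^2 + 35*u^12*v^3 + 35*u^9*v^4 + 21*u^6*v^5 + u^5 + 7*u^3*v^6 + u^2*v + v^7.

8

The Hessian of f at 0 has rank 0. Corank 2; j^3 = u^2*v has shape L^2 M (L != M), so D-series; mu = 8 gives D_8.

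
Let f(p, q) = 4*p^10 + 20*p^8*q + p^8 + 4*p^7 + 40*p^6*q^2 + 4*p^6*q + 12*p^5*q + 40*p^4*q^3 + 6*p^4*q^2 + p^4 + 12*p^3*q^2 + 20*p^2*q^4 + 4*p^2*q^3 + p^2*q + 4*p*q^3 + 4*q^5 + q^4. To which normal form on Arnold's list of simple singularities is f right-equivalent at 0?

D_{5}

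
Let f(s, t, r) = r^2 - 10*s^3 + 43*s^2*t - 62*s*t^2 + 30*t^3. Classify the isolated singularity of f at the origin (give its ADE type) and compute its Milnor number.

The Hessian of f at 0 is [[0, 0, 0], [0, 0, 0], [0, 0, 2]] with rank 1, so corank 2. A Groebner basis of the Jacobian ideal J(f) in C{s,t,r} is {t^3, s^2 - 26*t^2/11, s*t - 17*t^2/11, r}; counting standard monomials gives mu = 4. Corank 2; j^3 = -(2*s - 3*t)*(5*s^2 - 14*s*t + 10*t^2) splits into three distinct lines over C (the quadratic factor has nonzero discriminant), so D_4.

Type D_{4}, Milnor number mu = 4.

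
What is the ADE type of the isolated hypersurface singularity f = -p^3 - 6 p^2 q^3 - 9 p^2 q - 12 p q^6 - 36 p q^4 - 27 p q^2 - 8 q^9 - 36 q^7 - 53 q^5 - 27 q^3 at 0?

E8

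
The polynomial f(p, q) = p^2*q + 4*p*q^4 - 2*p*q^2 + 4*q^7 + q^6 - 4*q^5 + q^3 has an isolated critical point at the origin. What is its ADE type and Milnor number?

Type D7, Milnor number mu = 7.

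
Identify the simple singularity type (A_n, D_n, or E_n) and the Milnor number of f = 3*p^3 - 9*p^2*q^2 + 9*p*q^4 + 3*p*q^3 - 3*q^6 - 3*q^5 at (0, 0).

The Hessian of f at 0 is [[0, 0], [0, 0]] with rank 0, so corank 2. A Groebner basis of the Jacobian ideal J(f) in C{p,q} is {-p^2 + q^4 - q^3/3, p^3, p^2*q + p^2/3 + q^3/9, -p^2 + p*q^2 - q^3/3}; counting standard monomials gives mu = 7. Corank 2; j^3 = 3*p^3 is a perfect cube, so E-series; the 4-jet and mu = 7 give E_7.

Type E7, Milnor number mu = 7.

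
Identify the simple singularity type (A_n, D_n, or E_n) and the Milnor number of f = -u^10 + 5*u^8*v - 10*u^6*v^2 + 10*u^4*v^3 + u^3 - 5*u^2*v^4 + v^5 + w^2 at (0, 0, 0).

Type E_8, Milnor number mu = 8.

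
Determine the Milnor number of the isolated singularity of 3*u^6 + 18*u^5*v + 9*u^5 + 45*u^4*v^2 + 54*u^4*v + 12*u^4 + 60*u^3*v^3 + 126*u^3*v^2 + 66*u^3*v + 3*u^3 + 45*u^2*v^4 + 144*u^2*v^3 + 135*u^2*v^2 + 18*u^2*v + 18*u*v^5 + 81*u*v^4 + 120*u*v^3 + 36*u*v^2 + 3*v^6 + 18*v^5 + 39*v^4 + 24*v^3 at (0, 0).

6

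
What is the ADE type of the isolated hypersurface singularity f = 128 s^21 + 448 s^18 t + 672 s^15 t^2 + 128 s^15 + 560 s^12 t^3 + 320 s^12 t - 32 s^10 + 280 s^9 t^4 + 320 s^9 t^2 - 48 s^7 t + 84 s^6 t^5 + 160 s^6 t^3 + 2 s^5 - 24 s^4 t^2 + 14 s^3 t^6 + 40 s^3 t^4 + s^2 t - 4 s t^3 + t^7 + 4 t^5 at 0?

D_8

The Hessian of f at 0 has rank 0. Corank 2; j^3 = s^2*t has shape L^2 M (L != M), so D-series; mu = 8 gives D_8.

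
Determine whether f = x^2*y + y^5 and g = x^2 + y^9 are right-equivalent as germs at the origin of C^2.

The Hessian of f at 0 is [[0, 0], [0, 0]] with rank 0, so corank 2. A Groebner basis of the Jacobian ideal J(f) in C{x,y} is {x^2/5 + y^4, x^3, x*y}; counting standard monomials gives mu = 6. Corank 2; j^3 = x^2*y has shape L^2 M (L != M), so D-series; mu = 6 gives D_6. The Hessian of g at 0 is [[2, 0], [0, 0]] with rank 1, so corank 1. A Groebner basis of the Jacobian ideal J(g) in C{x,y} is {y^8, x}; counting standard monomials gives mu = 8. Corank 1: A-series; mu = 8 gives A_8. f is D_6 but g is A_8, hence not right-equivalent.

No.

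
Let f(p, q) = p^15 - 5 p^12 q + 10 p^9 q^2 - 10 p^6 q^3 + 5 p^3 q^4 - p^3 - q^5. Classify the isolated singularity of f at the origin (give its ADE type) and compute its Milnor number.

The Hessian of f at 0 has rank 0. Corank 2; j^3 = -p^3 is a perfect cube, so E-series; the 5-jet and mu = 8 give E_8.

Type E8, Milnor number mu = 8.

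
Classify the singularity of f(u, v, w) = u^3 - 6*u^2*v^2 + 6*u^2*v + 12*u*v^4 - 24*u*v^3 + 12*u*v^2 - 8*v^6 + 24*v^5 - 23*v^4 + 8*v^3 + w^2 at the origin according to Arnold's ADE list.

The Hessian of f at 0 has rank 1. Corank 2; j^3 = (u + 2*v)^3 is a perfect cube, so E-series; the 4-jet and mu = 6 give E_6.

E_6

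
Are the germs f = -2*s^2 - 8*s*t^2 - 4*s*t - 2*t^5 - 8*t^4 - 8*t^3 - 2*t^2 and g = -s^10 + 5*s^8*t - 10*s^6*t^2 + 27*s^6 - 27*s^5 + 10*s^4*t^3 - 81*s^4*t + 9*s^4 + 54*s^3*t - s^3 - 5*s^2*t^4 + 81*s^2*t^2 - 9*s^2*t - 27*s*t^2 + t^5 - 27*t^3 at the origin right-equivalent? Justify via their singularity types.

The Hessian of f at 0 has rank 1. Corank 1: A-series; mu = 4 gives A_4. The Hessian of g at 0 has rank 0. Corank 2; j^3 = -(s + 3*t)^3 is a perfect cube, so E-series; the 5-jet and mu = 8 give E_8. f is A_4 but g is E_8, hence not right-equivalent.

No.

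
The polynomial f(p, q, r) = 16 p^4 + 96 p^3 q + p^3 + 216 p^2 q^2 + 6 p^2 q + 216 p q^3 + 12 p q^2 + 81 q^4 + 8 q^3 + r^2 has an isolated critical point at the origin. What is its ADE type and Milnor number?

Type E6, Milnor number mu = 6.

The Hessian of f at 0 is [[0, 0, 0], [0, 0, 0], [0, 0, 2]] with rank 1, so corank 2. A Groebner basis of the Jacobian ideal J(f) in C{p,q,r} is {q^4, p*q^2 + 11*q^3/6, p^2 + 4*p*q + 4*q^2, r}; counting standard monomials gives mu = 6. Corank 2; j^3 = (p + 2*q)^3 is a perfect cube, so E-series; the 4-jet and mu = 6 give E_6.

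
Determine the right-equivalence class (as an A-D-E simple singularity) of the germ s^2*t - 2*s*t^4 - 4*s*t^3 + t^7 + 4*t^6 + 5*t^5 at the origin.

D_6

The Hessian of f at 0 is [[0, 0], [0, 0]] with rank 0, so corank 2. A Groebner basis of the Jacobian ideal J(f) in C{s,t} is {s^3, s^2*t, 2*s^2 + s*t^2, -s^2/2 - s*t/2 + t^3}; counting standard monomials gives mu = 6. Corank 2; j^3 = s^2*t has shape L^2 M (L != M), so D-series; mu = 6 gives D_6.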